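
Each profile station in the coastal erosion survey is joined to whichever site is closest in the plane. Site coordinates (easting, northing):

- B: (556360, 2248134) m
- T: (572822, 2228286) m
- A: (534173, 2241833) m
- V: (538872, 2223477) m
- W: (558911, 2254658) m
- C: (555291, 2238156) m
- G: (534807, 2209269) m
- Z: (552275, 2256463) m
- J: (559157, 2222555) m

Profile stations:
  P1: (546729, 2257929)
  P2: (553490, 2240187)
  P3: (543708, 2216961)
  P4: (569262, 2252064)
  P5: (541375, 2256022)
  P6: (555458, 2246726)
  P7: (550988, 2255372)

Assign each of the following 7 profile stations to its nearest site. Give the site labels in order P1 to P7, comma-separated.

Z, C, V, W, Z, B, Z

P1 → Z (d²=32907272.00)
P2 → C (d²=7368562.00)
P3 → V (d²=65845152.00)
P4 → W (d²=113872037.00)
P5 → Z (d²=119004481.00)
P6 → B (d²=2796068.00)
P7 → Z (d²=2846650.00)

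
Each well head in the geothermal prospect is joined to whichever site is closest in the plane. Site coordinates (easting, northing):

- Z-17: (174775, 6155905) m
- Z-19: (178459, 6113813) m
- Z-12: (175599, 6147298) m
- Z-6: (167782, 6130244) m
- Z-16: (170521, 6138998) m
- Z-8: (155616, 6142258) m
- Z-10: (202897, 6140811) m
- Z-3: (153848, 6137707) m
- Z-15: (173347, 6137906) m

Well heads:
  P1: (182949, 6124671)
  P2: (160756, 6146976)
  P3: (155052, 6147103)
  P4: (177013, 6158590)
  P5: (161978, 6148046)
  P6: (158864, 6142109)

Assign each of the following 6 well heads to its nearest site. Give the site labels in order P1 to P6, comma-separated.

P1 → Z-19 (d²=138056264.00)
P2 → Z-8 (d²=48679124.00)
P3 → Z-8 (d²=23792121.00)
P4 → Z-17 (d²=12217869.00)
P5 → Z-8 (d²=73975988.00)
P6 → Z-8 (d²=10571705.00)

Z-19, Z-8, Z-8, Z-17, Z-8, Z-8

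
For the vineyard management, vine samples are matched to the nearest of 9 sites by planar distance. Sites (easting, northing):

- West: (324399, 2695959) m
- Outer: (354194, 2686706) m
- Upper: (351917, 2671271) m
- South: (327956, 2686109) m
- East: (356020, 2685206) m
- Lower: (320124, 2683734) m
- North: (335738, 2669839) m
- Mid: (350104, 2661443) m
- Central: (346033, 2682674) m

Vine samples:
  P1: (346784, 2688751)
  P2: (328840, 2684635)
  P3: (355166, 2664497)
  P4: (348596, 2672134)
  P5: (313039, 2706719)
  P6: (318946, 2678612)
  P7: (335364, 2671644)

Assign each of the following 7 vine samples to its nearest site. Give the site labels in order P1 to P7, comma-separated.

P1 → Central (d²=37493930.00)
P2 → South (d²=2954132.00)
P3 → Mid (d²=34950760.00)
P4 → Upper (d²=11773810.00)
P5 → West (d²=244827200.00)
P6 → Lower (d²=27622568.00)
P7 → North (d²=3397901.00)

Central, South, Mid, Upper, West, Lower, North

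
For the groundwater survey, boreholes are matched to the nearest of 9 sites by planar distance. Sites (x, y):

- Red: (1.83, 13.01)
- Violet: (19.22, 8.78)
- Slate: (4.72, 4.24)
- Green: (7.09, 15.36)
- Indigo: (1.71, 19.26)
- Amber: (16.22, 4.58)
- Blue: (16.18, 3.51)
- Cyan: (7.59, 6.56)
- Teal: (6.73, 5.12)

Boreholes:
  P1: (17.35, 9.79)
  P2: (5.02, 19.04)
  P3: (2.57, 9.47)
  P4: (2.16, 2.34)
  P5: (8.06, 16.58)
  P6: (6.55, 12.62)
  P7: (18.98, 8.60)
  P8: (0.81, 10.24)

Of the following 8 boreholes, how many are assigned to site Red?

2

P1 → Violet
P2 → Indigo
P3 → Red
P4 → Slate
P5 → Green
P6 → Green
P7 → Violet
P8 → Red
2 of the 8 go to Red.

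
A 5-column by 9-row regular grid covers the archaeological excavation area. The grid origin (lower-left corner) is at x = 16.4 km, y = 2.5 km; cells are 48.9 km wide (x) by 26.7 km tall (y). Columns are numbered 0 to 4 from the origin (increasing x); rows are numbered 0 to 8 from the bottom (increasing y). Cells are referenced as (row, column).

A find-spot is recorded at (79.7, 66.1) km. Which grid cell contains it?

Column index: ⌊(79.7 − 16.4) / 48.9⌋ = ⌊1.294⌋ = 1
Row offset from origin: ⌊(66.1 − 2.5) / 26.7⌋ = ⌊2.382⌋ = 2 → row 2

(2, 1)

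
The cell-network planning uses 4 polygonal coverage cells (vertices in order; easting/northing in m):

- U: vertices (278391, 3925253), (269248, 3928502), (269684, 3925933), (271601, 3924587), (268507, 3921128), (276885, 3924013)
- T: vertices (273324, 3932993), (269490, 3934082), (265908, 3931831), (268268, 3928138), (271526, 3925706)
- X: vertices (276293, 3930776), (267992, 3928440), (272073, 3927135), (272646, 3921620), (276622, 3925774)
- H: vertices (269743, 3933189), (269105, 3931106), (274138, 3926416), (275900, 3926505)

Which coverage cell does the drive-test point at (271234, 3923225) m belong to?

Cast a ray rightward from (271234, 3923225). For each polygon, the edges (by vertex number in listed order) whose endpoints lie on opposite sides of northing = 3923225, where each meets that height, and whether that is right or left of the point:
U: 4–5 at easting≈270382.7 (left), 5–6 at easting≈274596.7 (right) → 1 crossing.
T: no edge straddles that height → 0 crossings.
X: 3–4 at easting≈272479.2 (right), 4–5 at easting≈274182.2 (right) → 2 crossings.
H: no edge straddles that height → 0 crossings.
Only U has an odd count, so the point is inside U.

U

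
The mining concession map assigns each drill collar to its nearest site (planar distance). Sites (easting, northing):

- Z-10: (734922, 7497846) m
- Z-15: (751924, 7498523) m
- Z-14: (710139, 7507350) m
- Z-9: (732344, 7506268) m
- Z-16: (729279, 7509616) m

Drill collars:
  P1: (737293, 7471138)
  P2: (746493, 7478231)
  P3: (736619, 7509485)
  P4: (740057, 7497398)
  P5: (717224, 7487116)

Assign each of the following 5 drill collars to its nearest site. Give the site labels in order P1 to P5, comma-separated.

Z-10, Z-15, Z-9, Z-10, Z-10

P1 → Z-10 (d²=718938905.00)
P2 → Z-15 (d²=441261025.00)
P3 → Z-9 (d²=28624714.00)
P4 → Z-10 (d²=26568929.00)
P5 → Z-10 (d²=428352104.00)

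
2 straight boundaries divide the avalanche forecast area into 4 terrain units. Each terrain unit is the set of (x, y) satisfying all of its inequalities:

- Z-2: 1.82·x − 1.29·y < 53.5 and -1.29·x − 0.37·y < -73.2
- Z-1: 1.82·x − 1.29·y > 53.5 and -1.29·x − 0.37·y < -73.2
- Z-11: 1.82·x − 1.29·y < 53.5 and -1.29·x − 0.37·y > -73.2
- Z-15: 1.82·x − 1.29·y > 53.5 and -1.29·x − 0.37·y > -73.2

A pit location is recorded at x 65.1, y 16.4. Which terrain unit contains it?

Z-1

1.82·65.1 − 1.29·16.4 = 97.326, which is > 53.5
-1.29·65.1 − 0.37·16.4 = -90.047, which is < -73.2
This sign pattern matches Z-1.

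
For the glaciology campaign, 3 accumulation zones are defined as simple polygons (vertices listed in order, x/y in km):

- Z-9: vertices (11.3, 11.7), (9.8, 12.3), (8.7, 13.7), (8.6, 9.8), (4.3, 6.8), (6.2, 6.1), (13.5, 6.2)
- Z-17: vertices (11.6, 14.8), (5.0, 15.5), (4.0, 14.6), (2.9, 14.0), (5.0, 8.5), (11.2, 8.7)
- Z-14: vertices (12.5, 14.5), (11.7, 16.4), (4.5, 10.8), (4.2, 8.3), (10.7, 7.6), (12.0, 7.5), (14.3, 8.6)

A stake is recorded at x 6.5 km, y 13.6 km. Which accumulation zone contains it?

Z-17

Cast a ray rightward from (6.5, 13.6). For each polygon, the edges (by vertex number in listed order) whose endpoints lie on opposite sides of y = 13.6, where each meets that height, and whether that is right or left of the point:
Z-9: 2–3 at x≈8.78 (right), 3–4 at x≈8.70 (right) → 2 crossings.
Z-17: 4–5 at x≈3.05 (left), 6–1 at x≈11.52 (right) → 1 crossing.
Z-14: 2–3 at x≈8.10 (right), 7–1 at x≈12.77 (right) → 2 crossings.
Only Z-17 has an odd count, so the point is inside Z-17.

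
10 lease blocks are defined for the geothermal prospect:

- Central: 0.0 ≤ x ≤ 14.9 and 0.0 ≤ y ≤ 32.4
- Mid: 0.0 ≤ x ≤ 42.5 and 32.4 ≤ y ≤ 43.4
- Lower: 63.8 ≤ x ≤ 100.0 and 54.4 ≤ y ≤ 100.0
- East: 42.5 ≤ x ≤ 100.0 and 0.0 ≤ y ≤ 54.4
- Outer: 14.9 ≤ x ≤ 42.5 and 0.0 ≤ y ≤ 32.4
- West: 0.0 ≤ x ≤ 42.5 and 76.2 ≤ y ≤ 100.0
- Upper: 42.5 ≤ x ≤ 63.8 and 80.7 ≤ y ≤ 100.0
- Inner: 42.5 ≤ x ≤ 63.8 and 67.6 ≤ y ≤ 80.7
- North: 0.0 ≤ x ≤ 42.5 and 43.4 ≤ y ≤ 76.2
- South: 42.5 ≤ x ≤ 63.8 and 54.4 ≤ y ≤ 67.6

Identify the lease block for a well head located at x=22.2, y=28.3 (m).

Outer

The point has x = 22.2 and y = 28.3.
Only Outer satisfies 14.9 ≤ x ≤ 42.5 and 0.0 ≤ y ≤ 32.4.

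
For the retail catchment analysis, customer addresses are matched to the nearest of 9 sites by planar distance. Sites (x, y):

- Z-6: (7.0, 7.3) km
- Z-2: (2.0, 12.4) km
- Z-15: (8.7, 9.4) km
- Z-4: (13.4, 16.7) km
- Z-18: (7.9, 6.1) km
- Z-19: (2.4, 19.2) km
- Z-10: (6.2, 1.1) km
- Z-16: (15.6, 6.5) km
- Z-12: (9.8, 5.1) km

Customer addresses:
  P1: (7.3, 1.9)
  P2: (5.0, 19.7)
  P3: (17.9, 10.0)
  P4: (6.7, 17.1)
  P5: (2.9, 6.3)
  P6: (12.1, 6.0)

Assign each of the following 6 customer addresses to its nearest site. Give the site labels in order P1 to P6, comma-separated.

Z-10, Z-19, Z-16, Z-19, Z-6, Z-12

P1 → Z-10 (d²=1.85)
P2 → Z-19 (d²=7.01)
P3 → Z-16 (d²=17.54)
P4 → Z-19 (d²=22.90)
P5 → Z-6 (d²=17.81)
P6 → Z-12 (d²=6.10)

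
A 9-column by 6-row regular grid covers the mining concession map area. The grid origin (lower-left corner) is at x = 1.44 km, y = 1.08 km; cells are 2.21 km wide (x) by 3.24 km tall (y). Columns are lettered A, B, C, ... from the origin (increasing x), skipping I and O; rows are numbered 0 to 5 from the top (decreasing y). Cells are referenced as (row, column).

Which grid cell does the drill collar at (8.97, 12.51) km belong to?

(2, D)

Column index: ⌊(8.97 − 1.44) / 2.21⌋ = ⌊3.407⌋ = 3 → column D
Row offset from origin: ⌊(12.51 − 1.08) / 3.24⌋ = ⌊3.528⌋ = 3 → row 2 (counted from top)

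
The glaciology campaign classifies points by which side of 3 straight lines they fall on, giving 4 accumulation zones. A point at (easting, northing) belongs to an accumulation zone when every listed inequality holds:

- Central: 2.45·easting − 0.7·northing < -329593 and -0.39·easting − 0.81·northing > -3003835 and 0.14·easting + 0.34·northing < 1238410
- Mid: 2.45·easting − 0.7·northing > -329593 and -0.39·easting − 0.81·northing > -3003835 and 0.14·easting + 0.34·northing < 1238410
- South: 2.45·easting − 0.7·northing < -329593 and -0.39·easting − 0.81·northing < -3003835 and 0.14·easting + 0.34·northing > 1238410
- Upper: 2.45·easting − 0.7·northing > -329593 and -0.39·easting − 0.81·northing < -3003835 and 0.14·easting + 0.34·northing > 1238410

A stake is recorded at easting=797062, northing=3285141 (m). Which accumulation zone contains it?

2.45·797062 − 0.7·3285141 = -346796.800, which is < -329593
-0.39·797062 − 0.81·3285141 = -2971818.390, which is > -3003835
0.14·797062 + 0.34·3285141 = 1228536.620, which is < 1238410
This sign pattern matches Central.

Central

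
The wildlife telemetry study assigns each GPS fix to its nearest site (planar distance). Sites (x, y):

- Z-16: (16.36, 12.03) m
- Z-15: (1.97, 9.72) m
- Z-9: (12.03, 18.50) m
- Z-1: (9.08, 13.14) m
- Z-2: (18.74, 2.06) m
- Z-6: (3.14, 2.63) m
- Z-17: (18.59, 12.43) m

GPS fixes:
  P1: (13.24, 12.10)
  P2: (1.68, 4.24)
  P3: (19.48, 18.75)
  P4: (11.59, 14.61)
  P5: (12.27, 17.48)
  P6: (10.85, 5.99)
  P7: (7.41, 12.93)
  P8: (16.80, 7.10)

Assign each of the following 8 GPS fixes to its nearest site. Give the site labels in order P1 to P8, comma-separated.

Z-16, Z-6, Z-17, Z-1, Z-9, Z-1, Z-1, Z-16

P1 → Z-16 (d²=9.74)
P2 → Z-6 (d²=4.72)
P3 → Z-17 (d²=40.73)
P4 → Z-1 (d²=8.46)
P5 → Z-9 (d²=1.10)
P6 → Z-1 (d²=54.26)
P7 → Z-1 (d²=2.83)
P8 → Z-16 (d²=24.50)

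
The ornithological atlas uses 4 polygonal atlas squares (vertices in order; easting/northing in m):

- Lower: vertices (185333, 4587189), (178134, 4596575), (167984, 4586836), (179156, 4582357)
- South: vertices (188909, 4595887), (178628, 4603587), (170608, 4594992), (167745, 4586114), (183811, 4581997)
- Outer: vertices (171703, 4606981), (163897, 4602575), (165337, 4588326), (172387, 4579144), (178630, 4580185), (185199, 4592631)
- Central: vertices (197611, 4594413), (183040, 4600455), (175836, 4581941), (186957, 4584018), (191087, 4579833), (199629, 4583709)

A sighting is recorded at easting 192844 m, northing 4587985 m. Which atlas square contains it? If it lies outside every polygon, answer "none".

Central

Cast a ray rightward from (192844, 4587985). For each polygon, the edges (by vertex number in listed order) whose endpoints lie on opposite sides of northing = 4587985, where each meets that height, and whether that is right or left of the point:
Lower: 1–2 at easting≈184722.5 (left), 2–3 at easting≈169181.5 (left) → 0 crossings.
South: 3–4 at easting≈168348.4 (left), 5–1 at easting≈186008.8 (left) → 0 crossings.
Outer: 3–4 at easting≈165598.8 (left), 5–6 at easting≈182746.8 (left) → 0 crossings.
Central: 2–3 at easting≈178187.8 (left), 6–1 at easting≈198822.9 (right) → 1 crossing.
Only Central has an odd count, so the point is inside Central.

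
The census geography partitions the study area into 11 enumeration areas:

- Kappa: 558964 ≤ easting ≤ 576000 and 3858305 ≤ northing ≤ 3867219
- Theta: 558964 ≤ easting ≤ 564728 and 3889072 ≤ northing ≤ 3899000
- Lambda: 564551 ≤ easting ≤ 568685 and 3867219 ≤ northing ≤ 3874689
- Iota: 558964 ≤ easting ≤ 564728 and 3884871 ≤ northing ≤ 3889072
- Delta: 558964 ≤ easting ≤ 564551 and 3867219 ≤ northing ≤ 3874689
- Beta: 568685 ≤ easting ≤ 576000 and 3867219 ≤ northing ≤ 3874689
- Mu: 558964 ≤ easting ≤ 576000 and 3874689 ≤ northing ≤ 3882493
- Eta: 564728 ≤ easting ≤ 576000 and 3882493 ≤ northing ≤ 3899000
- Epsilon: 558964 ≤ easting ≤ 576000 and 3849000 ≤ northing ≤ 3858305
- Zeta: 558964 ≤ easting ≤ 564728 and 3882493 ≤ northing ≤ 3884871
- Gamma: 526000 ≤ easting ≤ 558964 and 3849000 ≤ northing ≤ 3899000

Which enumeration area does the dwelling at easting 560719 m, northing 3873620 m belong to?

Delta

The point has easting = 560719 and northing = 3873620.
Only Delta satisfies 558964 ≤ easting ≤ 564551 and 3867219 ≤ northing ≤ 3874689.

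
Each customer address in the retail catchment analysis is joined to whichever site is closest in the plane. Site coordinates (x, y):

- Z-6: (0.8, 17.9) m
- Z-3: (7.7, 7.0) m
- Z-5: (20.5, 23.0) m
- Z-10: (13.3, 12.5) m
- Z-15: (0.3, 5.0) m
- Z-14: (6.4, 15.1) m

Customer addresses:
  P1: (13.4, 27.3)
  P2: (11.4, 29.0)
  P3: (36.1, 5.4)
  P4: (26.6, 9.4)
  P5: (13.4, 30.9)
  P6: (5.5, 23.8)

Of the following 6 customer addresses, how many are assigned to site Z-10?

P1 → Z-5
P2 → Z-5
P3 → Z-5
P4 → Z-10
P5 → Z-5
P6 → Z-6
1 of the 6 goes to Z-10.

1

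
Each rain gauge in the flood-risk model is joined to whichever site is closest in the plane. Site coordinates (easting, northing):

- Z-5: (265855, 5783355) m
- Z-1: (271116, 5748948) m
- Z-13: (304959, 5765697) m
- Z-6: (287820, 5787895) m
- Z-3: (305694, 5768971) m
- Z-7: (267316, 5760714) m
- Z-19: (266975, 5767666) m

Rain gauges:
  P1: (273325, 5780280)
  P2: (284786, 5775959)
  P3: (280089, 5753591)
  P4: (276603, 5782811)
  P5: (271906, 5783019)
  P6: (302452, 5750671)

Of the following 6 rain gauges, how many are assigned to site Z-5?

3

P1 → Z-5
P2 → Z-6
P3 → Z-1
P4 → Z-5
P5 → Z-5
P6 → Z-13
3 of the 6 go to Z-5.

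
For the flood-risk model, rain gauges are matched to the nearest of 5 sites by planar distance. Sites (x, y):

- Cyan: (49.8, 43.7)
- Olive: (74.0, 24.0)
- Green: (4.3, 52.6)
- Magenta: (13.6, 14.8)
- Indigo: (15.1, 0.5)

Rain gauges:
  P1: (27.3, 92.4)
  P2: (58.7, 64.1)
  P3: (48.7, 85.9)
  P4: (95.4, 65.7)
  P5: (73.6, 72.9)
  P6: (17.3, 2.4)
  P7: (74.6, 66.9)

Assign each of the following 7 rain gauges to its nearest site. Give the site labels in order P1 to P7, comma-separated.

Green, Cyan, Cyan, Olive, Cyan, Indigo, Cyan

P1 → Green (d²=2113.04)
P2 → Cyan (d²=495.37)
P3 → Cyan (d²=1782.05)
P4 → Olive (d²=2196.85)
P5 → Cyan (d²=1419.08)
P6 → Indigo (d²=8.45)
P7 → Cyan (d²=1153.28)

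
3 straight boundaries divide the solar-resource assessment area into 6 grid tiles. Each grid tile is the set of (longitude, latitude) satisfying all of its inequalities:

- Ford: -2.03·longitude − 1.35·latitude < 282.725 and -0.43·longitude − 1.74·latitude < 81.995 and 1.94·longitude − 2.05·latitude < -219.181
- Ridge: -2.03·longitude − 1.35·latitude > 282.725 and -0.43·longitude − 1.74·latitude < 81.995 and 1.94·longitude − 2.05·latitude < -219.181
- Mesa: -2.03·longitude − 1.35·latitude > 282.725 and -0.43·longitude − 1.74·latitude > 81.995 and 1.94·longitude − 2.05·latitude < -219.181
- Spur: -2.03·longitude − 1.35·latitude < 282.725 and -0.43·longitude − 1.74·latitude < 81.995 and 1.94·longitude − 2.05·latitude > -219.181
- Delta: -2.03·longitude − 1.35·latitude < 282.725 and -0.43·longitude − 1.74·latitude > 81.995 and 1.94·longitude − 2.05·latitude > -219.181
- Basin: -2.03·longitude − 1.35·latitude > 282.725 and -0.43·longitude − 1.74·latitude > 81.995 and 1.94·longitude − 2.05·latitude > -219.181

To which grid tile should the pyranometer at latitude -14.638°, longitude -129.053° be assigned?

Ford

-2.03·-129.053 − 1.35·-14.638 = 281.739, which is < 282.725
-0.43·-129.053 − 1.74·-14.638 = 80.963, which is < 81.995
1.94·-129.053 − 2.05·-14.638 = -220.355, which is < -219.181
This sign pattern matches Ford.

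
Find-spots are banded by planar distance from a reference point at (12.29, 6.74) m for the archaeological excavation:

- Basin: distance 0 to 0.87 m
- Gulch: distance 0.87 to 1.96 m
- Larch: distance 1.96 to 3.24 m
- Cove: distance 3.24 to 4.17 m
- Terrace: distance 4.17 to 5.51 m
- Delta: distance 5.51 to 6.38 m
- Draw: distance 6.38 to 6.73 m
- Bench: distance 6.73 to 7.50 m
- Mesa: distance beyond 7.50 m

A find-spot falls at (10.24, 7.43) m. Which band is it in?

Distance = √((10.24−12.29)² + (7.43−6.74)²) = √(4.202 + 0.476) = 2.163 m.
1.96 ≤ 2.163 < 3.24 → Larch.

Larch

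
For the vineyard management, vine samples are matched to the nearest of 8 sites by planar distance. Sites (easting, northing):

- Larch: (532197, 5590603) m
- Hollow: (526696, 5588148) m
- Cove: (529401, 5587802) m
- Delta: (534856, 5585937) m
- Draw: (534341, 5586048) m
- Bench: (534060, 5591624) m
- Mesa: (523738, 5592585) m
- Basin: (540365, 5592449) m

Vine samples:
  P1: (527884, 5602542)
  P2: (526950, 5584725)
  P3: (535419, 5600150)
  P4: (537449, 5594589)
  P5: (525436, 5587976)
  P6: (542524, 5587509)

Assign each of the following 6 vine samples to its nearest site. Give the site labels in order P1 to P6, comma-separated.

Mesa, Hollow, Bench, Basin, Hollow, Basin

P1 → Mesa (d²=116331165.00)
P2 → Hollow (d²=11781445.00)
P3 → Bench (d²=74539557.00)
P4 → Basin (d²=13082656.00)
P5 → Hollow (d²=1617184.00)
P6 → Basin (d²=29064881.00)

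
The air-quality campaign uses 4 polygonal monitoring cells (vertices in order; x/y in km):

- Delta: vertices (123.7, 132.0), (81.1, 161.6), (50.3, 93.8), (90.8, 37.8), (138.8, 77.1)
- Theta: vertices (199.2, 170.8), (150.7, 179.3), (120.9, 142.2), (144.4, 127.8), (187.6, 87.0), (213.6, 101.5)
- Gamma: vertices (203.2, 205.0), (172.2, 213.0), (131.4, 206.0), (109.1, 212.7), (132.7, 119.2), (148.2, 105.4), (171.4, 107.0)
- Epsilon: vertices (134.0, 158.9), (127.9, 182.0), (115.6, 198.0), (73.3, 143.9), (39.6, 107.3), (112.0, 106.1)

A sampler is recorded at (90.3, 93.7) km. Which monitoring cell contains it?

Delta

Cast a ray rightward from (90.3, 93.7). For each polygon, the edges (by vertex number in listed order) whose endpoints lie on opposite sides of y = 93.7, where each meets that height, and whether that is right or left of the point:
Delta: 3–4 at x≈50.37 (left), 5–1 at x≈134.23 (right) → 1 crossing.
Theta: 4–5 at x≈180.51 (right), 5–6 at x≈199.61 (right) → 2 crossings.
Gamma: no edge straddles that height → 0 crossings.
Epsilon: no edge straddles that height → 0 crossings.
Only Delta has an odd count, so the point is inside Delta.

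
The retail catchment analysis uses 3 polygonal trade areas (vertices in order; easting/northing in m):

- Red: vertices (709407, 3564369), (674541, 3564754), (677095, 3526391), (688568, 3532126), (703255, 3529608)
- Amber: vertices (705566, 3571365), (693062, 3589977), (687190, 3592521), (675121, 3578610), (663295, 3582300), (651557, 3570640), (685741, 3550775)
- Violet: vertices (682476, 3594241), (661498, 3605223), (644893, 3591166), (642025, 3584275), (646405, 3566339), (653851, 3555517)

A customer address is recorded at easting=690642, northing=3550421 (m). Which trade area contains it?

Cast a ray rightward from (690642, 3550421). For each polygon, the edges (by vertex number in listed order) whose endpoints lie on opposite sides of northing = 3550421, where each meets that height, and whether that is right or left of the point:
Red: 2–3 at easting≈675495.2 (left), 5–1 at easting≈706938.5 (right) → 1 crossing.
Amber: no edge straddles that height → 0 crossings.
Violet: no edge straddles that height → 0 crossings.
Only Red has an odd count, so the point is inside Red.

Red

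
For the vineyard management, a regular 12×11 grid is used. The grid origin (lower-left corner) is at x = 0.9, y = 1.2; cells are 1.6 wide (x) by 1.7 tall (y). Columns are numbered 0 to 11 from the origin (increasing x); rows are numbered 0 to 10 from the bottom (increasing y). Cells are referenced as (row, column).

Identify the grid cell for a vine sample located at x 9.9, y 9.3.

Column index: ⌊(9.9 − 0.9) / 1.6⌋ = ⌊5.625⌋ = 5
Row offset from origin: ⌊(9.3 − 1.2) / 1.7⌋ = ⌊4.765⌋ = 4 → row 4

(4, 5)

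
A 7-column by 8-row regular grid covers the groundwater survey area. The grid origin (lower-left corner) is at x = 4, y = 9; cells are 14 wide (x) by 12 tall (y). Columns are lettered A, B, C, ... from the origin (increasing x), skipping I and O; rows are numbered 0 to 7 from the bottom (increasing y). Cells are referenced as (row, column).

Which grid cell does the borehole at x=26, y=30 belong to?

(1, B)

Column index: ⌊(26 − 4) / 14⌋ = ⌊1.571⌋ = 1 → column B
Row offset from origin: ⌊(30 − 9) / 12⌋ = ⌊1.750⌋ = 1 → row 1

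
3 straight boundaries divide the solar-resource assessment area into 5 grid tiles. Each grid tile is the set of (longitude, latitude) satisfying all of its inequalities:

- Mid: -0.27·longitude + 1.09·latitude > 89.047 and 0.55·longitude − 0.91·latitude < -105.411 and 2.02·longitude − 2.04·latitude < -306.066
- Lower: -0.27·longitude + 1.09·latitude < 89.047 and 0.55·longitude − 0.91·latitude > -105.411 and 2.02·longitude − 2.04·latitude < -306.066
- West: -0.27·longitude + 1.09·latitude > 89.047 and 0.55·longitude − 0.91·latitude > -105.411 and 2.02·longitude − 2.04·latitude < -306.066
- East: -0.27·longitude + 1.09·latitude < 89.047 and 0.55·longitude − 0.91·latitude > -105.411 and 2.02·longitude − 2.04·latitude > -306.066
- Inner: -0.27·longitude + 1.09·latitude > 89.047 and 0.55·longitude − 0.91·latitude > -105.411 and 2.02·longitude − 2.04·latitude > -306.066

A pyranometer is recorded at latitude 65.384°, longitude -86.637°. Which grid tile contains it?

-0.27·-86.637 + 1.09·65.384 = 94.661, which is > 89.047
0.55·-86.637 − 0.91·65.384 = -107.150, which is < -105.411
2.02·-86.637 − 2.04·65.384 = -308.390, which is < -306.066
This sign pattern matches Mid.

Mid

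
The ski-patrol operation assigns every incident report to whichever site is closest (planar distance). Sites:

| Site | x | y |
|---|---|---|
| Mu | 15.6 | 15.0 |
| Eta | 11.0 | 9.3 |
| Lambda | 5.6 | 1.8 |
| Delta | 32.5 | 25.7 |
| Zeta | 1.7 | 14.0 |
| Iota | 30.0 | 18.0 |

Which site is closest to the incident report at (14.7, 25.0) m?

Mu

Squared distances to each site:
Mu: 100.810; Eta: 260.180; Lambda: 621.050; Delta: 317.330; Zeta: 290.000; Iota: 283.090.
Minimum at Mu.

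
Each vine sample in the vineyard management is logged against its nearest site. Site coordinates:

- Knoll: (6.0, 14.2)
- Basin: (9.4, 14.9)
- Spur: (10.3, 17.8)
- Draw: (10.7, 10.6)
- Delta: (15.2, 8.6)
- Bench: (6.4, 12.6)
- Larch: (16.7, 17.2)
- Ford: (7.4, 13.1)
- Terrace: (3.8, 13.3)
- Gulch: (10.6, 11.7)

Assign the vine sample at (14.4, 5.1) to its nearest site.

Squared distances to each site:
Knoll: 153.370; Basin: 121.040; Spur: 178.100; Draw: 43.940; Delta: 12.890; Bench: 120.250; Larch: 151.700; Ford: 113.000; Terrace: 179.600; Gulch: 58.000.
Minimum at Delta.

Delta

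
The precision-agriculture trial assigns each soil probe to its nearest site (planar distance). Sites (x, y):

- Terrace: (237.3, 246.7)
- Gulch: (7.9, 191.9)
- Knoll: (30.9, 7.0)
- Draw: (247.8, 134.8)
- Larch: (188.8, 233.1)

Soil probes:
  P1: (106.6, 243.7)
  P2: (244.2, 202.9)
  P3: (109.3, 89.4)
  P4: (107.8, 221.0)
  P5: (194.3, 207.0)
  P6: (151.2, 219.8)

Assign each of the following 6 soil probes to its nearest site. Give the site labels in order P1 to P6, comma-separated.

P1 → Larch (d²=6869.20)
P2 → Terrace (d²=1966.05)
P3 → Knoll (d²=12936.32)
P4 → Larch (d²=6707.41)
P5 → Larch (d²=711.46)
P6 → Larch (d²=1590.65)

Larch, Terrace, Knoll, Larch, Larch, Larch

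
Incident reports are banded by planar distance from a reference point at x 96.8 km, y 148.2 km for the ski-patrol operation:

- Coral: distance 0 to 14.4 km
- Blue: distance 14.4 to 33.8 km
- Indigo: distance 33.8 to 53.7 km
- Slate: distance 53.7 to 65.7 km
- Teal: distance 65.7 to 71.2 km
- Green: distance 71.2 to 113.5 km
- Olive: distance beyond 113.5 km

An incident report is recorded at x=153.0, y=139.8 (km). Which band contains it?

Slate

Distance = √((153.0−96.8)² + (139.8−148.2)²) = √(3158.440 + 70.560) = 56.824 km.
53.7 ≤ 56.824 < 65.7 → Slate.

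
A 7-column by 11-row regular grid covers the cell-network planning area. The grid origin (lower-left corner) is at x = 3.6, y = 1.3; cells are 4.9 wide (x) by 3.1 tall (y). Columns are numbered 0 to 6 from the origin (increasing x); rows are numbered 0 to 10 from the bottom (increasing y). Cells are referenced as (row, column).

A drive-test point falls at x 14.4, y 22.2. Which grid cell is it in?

Column index: ⌊(14.4 − 3.6) / 4.9⌋ = ⌊2.204⌋ = 2
Row offset from origin: ⌊(22.2 − 1.3) / 3.1⌋ = ⌊6.742⌋ = 6 → row 6

(6, 2)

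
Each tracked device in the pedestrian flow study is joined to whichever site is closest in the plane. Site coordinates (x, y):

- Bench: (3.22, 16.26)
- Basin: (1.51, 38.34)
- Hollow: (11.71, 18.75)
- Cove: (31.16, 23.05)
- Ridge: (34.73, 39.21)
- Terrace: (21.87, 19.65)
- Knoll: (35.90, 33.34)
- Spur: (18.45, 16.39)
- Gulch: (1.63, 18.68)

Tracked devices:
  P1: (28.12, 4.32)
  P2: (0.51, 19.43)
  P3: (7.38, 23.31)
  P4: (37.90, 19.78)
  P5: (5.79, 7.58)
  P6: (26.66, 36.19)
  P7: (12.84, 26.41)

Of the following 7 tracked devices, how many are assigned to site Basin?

0

P1 → Spur
P2 → Gulch
P3 → Hollow
P4 → Cove
P5 → Bench
P6 → Ridge
P7 → Hollow
0 of the 7 go to Basin.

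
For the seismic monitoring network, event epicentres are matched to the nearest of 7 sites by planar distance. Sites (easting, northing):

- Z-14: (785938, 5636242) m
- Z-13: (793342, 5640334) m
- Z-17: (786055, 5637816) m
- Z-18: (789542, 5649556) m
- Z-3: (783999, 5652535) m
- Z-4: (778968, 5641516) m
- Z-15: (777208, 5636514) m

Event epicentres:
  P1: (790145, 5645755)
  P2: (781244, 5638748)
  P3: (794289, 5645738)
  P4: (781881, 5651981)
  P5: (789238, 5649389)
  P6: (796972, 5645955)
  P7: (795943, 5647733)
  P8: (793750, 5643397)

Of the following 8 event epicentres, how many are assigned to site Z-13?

P1 → Z-18
P2 → Z-4
P3 → Z-13
P4 → Z-3
P5 → Z-18
P6 → Z-13
P7 → Z-18
P8 → Z-13
3 of the 8 go to Z-13.

3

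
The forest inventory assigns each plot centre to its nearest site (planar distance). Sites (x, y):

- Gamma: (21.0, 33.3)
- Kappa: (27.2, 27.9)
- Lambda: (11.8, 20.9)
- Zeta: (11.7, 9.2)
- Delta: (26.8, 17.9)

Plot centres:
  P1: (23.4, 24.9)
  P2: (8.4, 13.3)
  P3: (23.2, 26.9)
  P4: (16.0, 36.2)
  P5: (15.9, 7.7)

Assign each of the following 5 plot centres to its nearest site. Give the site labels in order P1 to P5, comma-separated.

Kappa, Zeta, Kappa, Gamma, Zeta

P1 → Kappa (d²=23.44)
P2 → Zeta (d²=27.70)
P3 → Kappa (d²=17.00)
P4 → Gamma (d²=33.41)
P5 → Zeta (d²=19.89)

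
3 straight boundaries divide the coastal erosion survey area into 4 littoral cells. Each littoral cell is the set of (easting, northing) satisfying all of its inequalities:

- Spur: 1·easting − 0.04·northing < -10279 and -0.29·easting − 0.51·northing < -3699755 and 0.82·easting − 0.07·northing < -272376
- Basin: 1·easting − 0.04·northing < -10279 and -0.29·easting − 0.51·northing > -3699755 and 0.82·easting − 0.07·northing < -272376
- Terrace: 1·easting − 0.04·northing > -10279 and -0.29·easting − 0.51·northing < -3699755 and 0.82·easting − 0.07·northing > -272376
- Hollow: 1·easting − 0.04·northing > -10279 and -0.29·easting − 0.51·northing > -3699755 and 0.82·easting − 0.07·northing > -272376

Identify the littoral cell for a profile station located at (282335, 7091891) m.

1·282335 − 0.04·7091891 = -1340.640, which is > -10279
-0.29·282335 − 0.51·7091891 = -3698741.560, which is > -3699755
0.82·282335 − 0.07·7091891 = -264917.670, which is > -272376
This sign pattern matches Hollow.

Hollow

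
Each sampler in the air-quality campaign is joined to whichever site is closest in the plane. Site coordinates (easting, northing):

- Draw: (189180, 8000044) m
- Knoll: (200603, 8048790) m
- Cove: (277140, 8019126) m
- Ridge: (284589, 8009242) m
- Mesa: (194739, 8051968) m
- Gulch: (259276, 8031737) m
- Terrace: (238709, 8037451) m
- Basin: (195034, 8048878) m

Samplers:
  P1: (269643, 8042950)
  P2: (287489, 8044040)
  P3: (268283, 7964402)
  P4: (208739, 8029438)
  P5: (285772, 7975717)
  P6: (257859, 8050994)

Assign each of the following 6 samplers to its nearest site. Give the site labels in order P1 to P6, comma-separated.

Gulch, Cove, Ridge, Knoll, Ridge, Gulch

P1 → Gulch (d²=233206058.00)
P2 → Cove (d²=727809197.00)
P3 → Ridge (d²=2276511236.00)
P4 → Knoll (d²=440694400.00)
P5 → Ridge (d²=1125325114.00)
P6 → Gulch (d²=372839938.00)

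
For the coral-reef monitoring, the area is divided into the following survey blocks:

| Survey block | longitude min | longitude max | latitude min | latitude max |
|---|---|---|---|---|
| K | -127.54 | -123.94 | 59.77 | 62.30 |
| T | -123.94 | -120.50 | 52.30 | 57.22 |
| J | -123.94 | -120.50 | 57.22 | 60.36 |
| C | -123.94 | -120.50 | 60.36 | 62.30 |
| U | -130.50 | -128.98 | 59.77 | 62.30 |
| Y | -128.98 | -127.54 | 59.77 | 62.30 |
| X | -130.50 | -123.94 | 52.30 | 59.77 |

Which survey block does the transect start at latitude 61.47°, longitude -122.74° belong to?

C

The point has longitude = -122.74 and latitude = 61.47.
Only C satisfies -123.94 ≤ longitude ≤ -120.50 and 60.36 ≤ latitude ≤ 62.30.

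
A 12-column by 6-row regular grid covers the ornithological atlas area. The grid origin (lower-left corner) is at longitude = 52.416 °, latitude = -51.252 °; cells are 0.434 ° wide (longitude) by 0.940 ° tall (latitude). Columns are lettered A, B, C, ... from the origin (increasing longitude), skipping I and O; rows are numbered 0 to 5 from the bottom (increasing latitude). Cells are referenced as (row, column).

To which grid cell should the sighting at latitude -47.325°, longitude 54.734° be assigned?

Column index: ⌊(54.734 − 52.416) / 0.434⌋ = ⌊5.341⌋ = 5 → column F
Row offset from origin: ⌊(-47.325 − -51.252) / 0.940⌋ = ⌊4.178⌋ = 4 → row 4

(4, F)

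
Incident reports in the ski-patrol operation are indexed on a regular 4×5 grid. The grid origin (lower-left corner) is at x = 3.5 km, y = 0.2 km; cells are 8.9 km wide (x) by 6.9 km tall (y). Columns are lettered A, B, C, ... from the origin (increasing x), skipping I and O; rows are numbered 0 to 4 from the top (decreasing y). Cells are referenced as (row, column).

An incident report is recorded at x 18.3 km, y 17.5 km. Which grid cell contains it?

Column index: ⌊(18.3 − 3.5) / 8.9⌋ = ⌊1.663⌋ = 1 → column B
Row offset from origin: ⌊(17.5 − 0.2) / 6.9⌋ = ⌊2.507⌋ = 2 → row 2 (counted from top)

(2, B)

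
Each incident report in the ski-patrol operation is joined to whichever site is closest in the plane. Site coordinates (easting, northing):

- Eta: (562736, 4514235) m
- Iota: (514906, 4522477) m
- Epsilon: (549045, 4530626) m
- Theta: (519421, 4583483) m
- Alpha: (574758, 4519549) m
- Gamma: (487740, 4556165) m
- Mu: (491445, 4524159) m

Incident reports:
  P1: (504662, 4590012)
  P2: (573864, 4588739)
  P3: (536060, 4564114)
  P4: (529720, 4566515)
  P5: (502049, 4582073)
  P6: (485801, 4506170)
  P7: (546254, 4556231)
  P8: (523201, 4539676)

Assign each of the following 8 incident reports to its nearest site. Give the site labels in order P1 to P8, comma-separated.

Theta, Theta, Theta, Theta, Theta, Mu, Epsilon, Iota

P1 → Theta (d²=260455922.00)
P2 → Theta (d²=2991665785.00)
P3 → Theta (d²=652014482.00)
P4 → Theta (d²=393982425.00)
P5 → Theta (d²=303774484.00)
P6 → Mu (d²=355458857.00)
P7 → Epsilon (d²=663405706.00)
P8 → Iota (d²=364612626.00)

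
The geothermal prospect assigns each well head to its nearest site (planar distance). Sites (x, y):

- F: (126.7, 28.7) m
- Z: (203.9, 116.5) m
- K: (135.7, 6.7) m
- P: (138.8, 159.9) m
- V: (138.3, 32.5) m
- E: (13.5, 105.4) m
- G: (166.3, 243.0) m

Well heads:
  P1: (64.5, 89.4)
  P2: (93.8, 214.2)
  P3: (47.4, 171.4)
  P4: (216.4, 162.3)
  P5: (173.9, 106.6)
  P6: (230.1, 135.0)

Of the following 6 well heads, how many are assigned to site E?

P1 → E
P2 → P
P3 → E
P4 → Z
P5 → Z
P6 → Z
2 of the 6 go to E.

2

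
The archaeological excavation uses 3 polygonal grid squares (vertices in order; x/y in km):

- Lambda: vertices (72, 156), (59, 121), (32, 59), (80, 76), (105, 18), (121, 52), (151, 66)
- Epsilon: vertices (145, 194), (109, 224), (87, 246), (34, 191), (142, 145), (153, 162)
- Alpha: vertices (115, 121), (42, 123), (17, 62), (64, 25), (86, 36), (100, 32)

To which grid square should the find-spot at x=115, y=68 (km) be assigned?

Cast a ray rightward from (115, 68). For each polygon, the edges (by vertex number in listed order) whose endpoints lie on opposite sides of y = 68, where each meets that height, and whether that is right or left of the point:
Lambda: 2–3 at x≈35.9 (left), 3–4 at x≈57.4 (left), 4–5 at x≈83.4 (left), 7–1 at x≈149.2 (right) → 1 crossing.
Epsilon: no edge straddles that height → 0 crossings.
Alpha: 2–3 at x≈19.5 (left), 6–1 at x≈106.1 (left) → 0 crossings.
Only Lambda has an odd count, so the point is inside Lambda.

Lambda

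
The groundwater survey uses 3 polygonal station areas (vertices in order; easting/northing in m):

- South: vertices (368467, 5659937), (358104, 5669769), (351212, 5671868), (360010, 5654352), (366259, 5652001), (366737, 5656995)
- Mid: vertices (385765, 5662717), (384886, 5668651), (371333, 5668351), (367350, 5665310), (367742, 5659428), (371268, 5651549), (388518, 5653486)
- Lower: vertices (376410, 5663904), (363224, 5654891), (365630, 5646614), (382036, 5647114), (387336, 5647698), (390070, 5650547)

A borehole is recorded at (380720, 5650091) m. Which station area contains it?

Cast a ray rightward from (380720, 5650091). For each polygon, the edges (by vertex number in listed order) whose endpoints lie on opposite sides of northing = 5650091, where each meets that height, and whether that is right or left of the point:
South: no edge straddles that height → 0 crossings.
Mid: no edge straddles that height → 0 crossings.
Lower: 2–3 at easting≈364619.3 (left), 5–6 at easting≈389632.4 (right) → 1 crossing.
Only Lower has an odd count, so the point is inside Lower.

Lower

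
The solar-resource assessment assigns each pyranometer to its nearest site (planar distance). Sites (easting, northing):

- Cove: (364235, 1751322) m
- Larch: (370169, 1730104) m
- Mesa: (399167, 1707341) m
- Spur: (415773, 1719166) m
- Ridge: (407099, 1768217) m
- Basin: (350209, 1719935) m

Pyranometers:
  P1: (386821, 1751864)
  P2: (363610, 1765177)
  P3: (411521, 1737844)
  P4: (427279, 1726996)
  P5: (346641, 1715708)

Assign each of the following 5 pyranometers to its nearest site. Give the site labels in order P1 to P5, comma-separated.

P1 → Cove (d²=510421160.00)
P2 → Cove (d²=192351650.00)
P3 → Spur (d²=366947188.00)
P4 → Spur (d²=193696936.00)
P5 → Basin (d²=30598153.00)

Cove, Cove, Spur, Spur, Basin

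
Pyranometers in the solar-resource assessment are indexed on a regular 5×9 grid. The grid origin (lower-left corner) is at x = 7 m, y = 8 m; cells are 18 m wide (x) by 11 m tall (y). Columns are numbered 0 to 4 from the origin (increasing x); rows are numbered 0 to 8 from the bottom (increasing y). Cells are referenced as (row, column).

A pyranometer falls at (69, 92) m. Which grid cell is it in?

(7, 3)

Column index: ⌊(69 − 7) / 18⌋ = ⌊3.444⌋ = 3
Row offset from origin: ⌊(92 − 8) / 11⌋ = ⌊7.636⌋ = 7 → row 7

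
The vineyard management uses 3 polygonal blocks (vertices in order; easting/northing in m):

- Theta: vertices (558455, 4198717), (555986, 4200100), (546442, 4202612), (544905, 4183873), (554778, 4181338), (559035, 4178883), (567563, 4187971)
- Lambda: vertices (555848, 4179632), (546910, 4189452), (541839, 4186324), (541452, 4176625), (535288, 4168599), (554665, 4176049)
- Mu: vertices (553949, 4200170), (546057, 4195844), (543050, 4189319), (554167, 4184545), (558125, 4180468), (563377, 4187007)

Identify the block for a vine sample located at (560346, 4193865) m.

Theta

Cast a ray rightward from (560346, 4193865). For each polygon, the edges (by vertex number in listed order) whose endpoints lie on opposite sides of northing = 4193865, where each meets that height, and whether that is right or left of the point:
Theta: 3–4 at easting≈545724.6 (left), 7–1 at easting≈562567.4 (right) → 1 crossing.
Lambda: no edge straddles that height → 0 crossings.
Mu: 2–3 at easting≈545145.0 (left), 6–1 at easting≈558465.0 (left) → 0 crossings.
Only Theta has an odd count, so the point is inside Theta.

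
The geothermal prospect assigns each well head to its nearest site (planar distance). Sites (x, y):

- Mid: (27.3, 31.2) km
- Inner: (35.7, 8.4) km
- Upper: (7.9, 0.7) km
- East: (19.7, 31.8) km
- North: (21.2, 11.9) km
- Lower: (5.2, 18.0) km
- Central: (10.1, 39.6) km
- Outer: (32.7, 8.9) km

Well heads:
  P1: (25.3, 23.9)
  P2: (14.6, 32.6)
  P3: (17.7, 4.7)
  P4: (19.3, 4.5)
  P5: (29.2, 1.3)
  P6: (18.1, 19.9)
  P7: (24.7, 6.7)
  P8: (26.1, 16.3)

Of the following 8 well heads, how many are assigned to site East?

P1 → Mid
P2 → East
P3 → North
P4 → North
P5 → Outer
P6 → North
P7 → North
P8 → North
1 of the 8 goes to East.

1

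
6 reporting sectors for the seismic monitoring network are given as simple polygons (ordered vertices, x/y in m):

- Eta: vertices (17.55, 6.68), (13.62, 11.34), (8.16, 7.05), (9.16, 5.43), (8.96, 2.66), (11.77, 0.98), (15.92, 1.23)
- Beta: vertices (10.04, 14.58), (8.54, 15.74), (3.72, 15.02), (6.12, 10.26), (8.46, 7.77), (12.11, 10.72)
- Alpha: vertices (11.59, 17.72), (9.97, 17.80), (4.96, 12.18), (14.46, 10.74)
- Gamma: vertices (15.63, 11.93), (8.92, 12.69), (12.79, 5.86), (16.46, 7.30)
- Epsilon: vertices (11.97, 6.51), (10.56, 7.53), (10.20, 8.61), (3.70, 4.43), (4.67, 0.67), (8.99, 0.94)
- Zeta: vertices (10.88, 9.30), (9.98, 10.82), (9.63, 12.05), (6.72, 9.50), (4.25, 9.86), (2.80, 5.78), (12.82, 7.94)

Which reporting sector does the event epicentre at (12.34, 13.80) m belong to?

Alpha

Cast a ray rightward from (12.34, 13.80). For each polygon, the edges (by vertex number in listed order) whose endpoints lie on opposite sides of y = 13.80, where each meets that height, and whether that is right or left of the point:
Eta: no edge straddles that height → 0 crossings.
Beta: 3–4 at x≈4.335 (left), 6–1 at x≈10.458 (left) → 0 crossings.
Alpha: 2–3 at x≈6.404 (left), 4–1 at x≈13.202 (right) → 1 crossing.
Gamma: no edge straddles that height → 0 crossings.
Epsilon: no edge straddles that height → 0 crossings.
Zeta: no edge straddles that height → 0 crossings.
Only Alpha has an odd count, so the point is inside Alpha.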